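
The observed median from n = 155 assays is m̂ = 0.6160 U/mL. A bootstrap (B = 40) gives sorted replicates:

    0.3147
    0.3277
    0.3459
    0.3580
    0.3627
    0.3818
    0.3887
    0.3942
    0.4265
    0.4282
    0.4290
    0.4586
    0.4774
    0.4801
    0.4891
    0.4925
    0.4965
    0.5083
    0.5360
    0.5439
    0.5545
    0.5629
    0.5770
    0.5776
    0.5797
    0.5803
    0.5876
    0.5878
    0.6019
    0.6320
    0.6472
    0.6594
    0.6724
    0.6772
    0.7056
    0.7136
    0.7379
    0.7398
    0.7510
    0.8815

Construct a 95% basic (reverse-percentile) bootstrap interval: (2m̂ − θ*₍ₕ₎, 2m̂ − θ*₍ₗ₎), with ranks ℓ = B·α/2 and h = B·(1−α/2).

(0.4810, 0.9173)

Percentile endpoints at ranks 1 and 39: θ*₍1₎ = 0.3147, θ*₍39₎ = 0.7510.
Basic interval reflects these around m̂:
  lower = 2 × 0.6160 − 0.7510 = 0.4810
  upper = 2 × 0.6160 − 0.3147 = 0.9173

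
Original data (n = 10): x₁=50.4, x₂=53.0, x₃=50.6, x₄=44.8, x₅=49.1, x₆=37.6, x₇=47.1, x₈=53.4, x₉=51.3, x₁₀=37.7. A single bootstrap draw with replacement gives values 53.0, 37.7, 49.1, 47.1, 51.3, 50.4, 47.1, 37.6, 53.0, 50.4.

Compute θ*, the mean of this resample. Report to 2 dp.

θ* = 47.67

Mean = (53.0 + 37.7 + 49.1 + 47.1 + 51.3 + 50.4 + 47.1 + 37.6 + 53.0 + 50.4) / 10 = 476.70 / 10 = 47.67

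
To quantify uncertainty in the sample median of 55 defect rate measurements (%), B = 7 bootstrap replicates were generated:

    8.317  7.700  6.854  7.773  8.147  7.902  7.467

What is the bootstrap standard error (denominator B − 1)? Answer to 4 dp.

SE* = 0.4808

Bootstrap SE is the standard deviation of the 7 replicate medians.
Mean of replicates: (8.317 + 7.700 + 6.854 + 7.773 + 8.147 + 7.902 + 7.467) / 7 = 54.16000 / 7 = 7.73714
Sum of squared deviations: (+0.57986)² + (−0.03714)² + (−0.88314)² + (+0.03586)² + (+0.40986)² + (+0.16486)² + (−0.27014)² = 1.38698
Variance = 1.38698 / 6 = 0.23116
SE* = √0.23116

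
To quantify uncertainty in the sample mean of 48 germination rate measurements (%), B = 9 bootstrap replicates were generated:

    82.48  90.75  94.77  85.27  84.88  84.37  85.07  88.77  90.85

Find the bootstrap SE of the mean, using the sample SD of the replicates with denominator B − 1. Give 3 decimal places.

SE* = 4.015

Bootstrap SE is the standard deviation of the 9 replicate means.
Mean of replicates: (82.48 + 90.75 + 94.77 + 85.27 + 84.88 + 84.37 + 85.07 + 88.77 + 90.85) / 9 = 787.2100 / 9 = 87.4678
Sum of squared deviations: (−4.9878)² + (+3.2822)² + (+7.3022)² + (−2.1978)² + (−2.5878)² + (−3.0978)² + (−2.3978)² + (+1.3022)² + (+3.3822)² = 128.9810
Variance = 128.9810 / 8 = 16.1226
SE* = √16.1226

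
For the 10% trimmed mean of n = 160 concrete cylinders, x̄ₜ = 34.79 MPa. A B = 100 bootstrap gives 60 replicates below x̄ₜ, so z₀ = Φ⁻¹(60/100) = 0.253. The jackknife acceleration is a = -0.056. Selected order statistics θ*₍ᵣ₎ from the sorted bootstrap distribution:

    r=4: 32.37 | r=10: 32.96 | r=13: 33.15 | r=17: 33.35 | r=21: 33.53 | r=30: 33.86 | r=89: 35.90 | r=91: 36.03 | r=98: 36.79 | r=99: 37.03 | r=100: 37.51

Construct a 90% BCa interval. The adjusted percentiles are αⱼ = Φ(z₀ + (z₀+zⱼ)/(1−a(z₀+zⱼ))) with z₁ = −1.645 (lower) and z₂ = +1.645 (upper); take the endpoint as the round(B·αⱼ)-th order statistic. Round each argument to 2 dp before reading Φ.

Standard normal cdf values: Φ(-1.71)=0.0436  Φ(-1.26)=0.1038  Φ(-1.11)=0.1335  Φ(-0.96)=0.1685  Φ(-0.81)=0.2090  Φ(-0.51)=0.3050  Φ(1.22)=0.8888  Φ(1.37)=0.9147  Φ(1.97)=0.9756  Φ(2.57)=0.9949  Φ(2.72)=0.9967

(32.96, 36.79)

Lower: z₀ + z₁ = 0.253 + (-1.645) = -1.392; 1 − a(z₀+z₁) = 1 − (-0.056)(-1.392) = 0.9220; argument = 0.253 + (-1.392)/0.9220 = -1.2567 → -1.26.
α₁ = Φ(-1.26) = 0.1038; rank = round(100 × 0.1038) = 10; θ*₍10₎ = 32.96.
Upper: z₀ + z₂ = 1.898; 1 − a(z₀+z₂) = 1.1063; argument = 1.9686 → 1.97; α₂ = 0.9756; rank = 98; θ*₍98₎ = 36.79.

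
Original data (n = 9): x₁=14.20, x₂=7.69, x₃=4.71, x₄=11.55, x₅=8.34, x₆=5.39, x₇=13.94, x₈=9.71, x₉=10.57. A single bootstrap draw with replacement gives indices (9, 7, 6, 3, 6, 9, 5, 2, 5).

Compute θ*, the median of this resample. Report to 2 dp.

Resample values: 10.57, 13.94, 5.39, 4.71, 5.39, 10.57, 8.34, 7.69, 8.34.
Sorted: 4.71, 5.39, 5.39, 7.69, 8.34, 8.34, 10.57, 10.57, 13.94
Median = middle value = 8.34

θ* = 8.34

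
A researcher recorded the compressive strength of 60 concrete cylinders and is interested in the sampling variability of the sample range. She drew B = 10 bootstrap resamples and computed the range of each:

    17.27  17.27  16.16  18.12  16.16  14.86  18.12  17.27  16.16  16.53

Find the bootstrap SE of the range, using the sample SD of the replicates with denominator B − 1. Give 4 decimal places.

SE* = 1.0117

Bootstrap SE is the standard deviation of the 10 replicate ranges.
Mean of replicates: (17.27 + 17.27 + 16.16 + 18.12 + 16.16 + 14.86 + 18.12 + 17.27 + 16.16 + 16.53) / 10 = 167.92000 / 10 = 16.79200
Sum of squared deviations: (+0.47800)² + (+0.47800)² + (−0.63200)² + (+1.32800)² + (−0.63200)² + (−1.93200)² + (+1.32800)² + (+0.47800)² + (−0.63200)² + (−0.26200)² = 9.21216
Variance = 9.21216 / 9 = 1.02357
SE* = √1.02357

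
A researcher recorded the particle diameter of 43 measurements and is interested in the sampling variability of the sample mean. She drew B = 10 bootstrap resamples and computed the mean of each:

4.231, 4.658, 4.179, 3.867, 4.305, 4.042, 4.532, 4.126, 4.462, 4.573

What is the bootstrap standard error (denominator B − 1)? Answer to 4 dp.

SE* = 0.2553

Bootstrap SE is the standard deviation of the 10 replicate means.
Mean of replicates: (4.231 + 4.658 + 4.179 + 3.867 + 4.305 + 4.042 + 4.532 + 4.126 + 4.462 + 4.573) / 10 = 42.97500 / 10 = 4.29750
Sum of squared deviations: (−0.06650)² + (+0.36050)² + (−0.11850)² + (−0.43050)² + (+0.00750)² + (−0.25550)² + (+0.23450)² + (−0.17150)² + (+0.16450)² + (+0.27550)² = 0.58645
Variance = 0.58645 / 9 = 0.06516
SE* = √0.06516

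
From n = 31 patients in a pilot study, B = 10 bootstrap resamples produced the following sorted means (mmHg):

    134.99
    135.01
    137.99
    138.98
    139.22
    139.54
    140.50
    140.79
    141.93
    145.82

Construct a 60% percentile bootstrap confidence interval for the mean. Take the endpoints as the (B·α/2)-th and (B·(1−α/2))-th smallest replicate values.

(135.01, 140.79)

α = 0.40; lower rank = 10 × 0.200 = 2; upper rank = 10 × 0.800 = 8.
The 2nd smallest replicate is 135.01; the 8th is 140.79.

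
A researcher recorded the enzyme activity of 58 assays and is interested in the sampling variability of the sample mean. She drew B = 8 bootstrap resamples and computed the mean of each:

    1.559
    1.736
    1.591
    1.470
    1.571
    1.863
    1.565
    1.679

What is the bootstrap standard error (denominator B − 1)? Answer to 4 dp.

Bootstrap SE is the standard deviation of the 8 replicate means.
Mean of replicates: (1.559 + 1.736 + 1.591 + 1.470 + 1.571 + 1.863 + 1.565 + 1.679) / 8 = 13.03400 / 8 = 1.62925
Sum of squared deviations: (−0.07025)² + (+0.10675)² + (−0.03825)² + (−0.15925)² + (−0.05825)² + (+0.23375)² + (−0.06425)² + (+0.04975)² = 0.10779
Variance = 0.10779 / 7 = 0.01540
SE* = √0.01540

SE* = 0.1241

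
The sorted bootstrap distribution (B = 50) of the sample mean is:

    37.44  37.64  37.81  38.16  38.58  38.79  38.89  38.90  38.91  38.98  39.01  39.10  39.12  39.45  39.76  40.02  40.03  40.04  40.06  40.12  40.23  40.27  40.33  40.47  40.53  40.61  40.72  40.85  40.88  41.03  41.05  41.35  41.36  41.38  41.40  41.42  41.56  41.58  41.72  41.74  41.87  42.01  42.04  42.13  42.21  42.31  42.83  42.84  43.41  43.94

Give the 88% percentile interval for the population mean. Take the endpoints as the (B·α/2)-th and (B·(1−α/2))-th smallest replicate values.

(37.81, 42.83)

α = 0.12; lower rank = 50 × 0.060 = 3; upper rank = 50 × 0.940 = 47.
The 3rd smallest replicate is 37.81; the 47th is 42.83.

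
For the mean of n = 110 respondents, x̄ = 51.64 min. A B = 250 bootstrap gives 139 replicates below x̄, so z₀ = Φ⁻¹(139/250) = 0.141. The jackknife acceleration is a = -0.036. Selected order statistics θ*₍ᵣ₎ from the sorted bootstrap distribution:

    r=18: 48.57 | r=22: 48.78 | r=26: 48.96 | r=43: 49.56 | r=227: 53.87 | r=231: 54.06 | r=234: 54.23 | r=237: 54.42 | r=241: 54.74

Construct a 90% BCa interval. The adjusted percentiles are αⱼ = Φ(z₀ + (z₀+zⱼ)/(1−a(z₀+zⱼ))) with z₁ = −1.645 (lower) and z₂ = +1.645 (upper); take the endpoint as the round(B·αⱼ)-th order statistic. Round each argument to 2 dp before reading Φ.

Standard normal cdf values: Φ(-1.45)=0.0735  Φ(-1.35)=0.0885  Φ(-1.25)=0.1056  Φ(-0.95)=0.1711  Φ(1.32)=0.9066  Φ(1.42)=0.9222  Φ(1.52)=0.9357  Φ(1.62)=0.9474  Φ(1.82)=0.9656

Lower: z₀ + z₁ = 0.141 + (-1.645) = -1.504; 1 − a(z₀+z₁) = 1 − (-0.036)(-1.504) = 0.9459; argument = 0.141 + (-1.504)/0.9459 = -1.4491 → -1.45.
α₁ = Φ(-1.45) = 0.0735; rank = round(250 × 0.0735) = 18; θ*₍18₎ = 48.57.
Upper: z₀ + z₂ = 1.786; 1 − a(z₀+z₂) = 1.0643; argument = 1.8191 → 1.82; α₂ = 0.9656; rank = 241; θ*₍241₎ = 54.74.

(48.57, 54.74)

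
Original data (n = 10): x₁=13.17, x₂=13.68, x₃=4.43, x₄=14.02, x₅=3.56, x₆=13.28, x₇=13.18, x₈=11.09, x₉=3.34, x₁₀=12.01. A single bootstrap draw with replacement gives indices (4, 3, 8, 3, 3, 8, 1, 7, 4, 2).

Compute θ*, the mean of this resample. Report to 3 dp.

θ* = 10.354

Resample values: 14.02, 4.43, 11.09, 4.43, 4.43, 11.09, 13.17, 13.18, 14.02, 13.68.
Mean = (14.02 + 4.43 + 11.09 + 4.43 + 4.43 + 11.09 + 13.17 + 13.18 + 14.02 + 13.68) / 10 = 103.540 / 10 = 10.354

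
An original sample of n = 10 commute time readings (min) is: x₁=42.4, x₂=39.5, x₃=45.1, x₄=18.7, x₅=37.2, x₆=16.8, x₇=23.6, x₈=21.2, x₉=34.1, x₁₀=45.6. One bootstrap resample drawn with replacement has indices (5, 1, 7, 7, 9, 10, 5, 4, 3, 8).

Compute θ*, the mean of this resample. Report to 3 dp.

Resample values: 37.2, 42.4, 23.6, 23.6, 34.1, 45.6, 37.2, 18.7, 45.1, 21.2.
Mean = (37.2 + 42.4 + 23.6 + 23.6 + 34.1 + 45.6 + 37.2 + 18.7 + 45.1 + 21.2) / 10 = 328.70 / 10 = 32.870

θ* = 32.870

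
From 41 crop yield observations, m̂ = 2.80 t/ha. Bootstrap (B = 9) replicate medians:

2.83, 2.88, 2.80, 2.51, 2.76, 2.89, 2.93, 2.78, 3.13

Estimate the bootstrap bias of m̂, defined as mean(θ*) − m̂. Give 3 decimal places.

bias = +0.034

mean(θ*) = (2.83 + 2.88 + 2.80 + 2.51 + 2.76 + 2.89 + 2.93 + 2.78 + 3.13) / 9 = 2.8344
bias = 2.8344 − 2.80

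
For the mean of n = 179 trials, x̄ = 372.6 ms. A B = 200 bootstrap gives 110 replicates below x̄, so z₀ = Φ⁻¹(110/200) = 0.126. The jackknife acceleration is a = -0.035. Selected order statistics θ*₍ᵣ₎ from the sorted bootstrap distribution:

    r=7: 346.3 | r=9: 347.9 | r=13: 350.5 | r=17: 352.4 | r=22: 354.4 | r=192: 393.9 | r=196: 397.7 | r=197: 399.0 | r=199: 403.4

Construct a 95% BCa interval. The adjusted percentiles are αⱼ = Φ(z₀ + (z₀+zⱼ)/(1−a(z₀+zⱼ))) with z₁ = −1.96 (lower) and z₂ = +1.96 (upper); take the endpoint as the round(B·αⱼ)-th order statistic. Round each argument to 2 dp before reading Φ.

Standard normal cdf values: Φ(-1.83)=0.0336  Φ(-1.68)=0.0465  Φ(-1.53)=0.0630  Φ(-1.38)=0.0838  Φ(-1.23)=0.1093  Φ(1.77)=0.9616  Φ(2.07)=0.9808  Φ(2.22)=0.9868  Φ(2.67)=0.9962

(346.3, 397.7)

Lower: z₀ + z₁ = 0.126 + (-1.960) = -1.834; 1 − a(z₀+z₁) = 1 − (-0.035)(-1.834) = 0.9358; argument = 0.126 + (-1.834)/0.9358 = -1.8338 → -1.83.
α₁ = Φ(-1.83) = 0.0336; rank = round(200 × 0.0336) = 7; θ*₍7₎ = 346.3.
Upper: z₀ + z₂ = 2.086; 1 − a(z₀+z₂) = 1.0730; argument = 2.0701 → 2.07; α₂ = 0.9808; rank = 196; θ*₍196₎ = 397.7.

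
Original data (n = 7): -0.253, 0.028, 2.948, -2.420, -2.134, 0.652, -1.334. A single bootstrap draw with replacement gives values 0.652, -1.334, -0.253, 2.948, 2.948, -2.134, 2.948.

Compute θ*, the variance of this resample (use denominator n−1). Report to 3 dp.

θ* = 4.688

Mean = 0.8250; sum of squared deviations = 28.1304
s² = 28.1304 / 6 = 4.6884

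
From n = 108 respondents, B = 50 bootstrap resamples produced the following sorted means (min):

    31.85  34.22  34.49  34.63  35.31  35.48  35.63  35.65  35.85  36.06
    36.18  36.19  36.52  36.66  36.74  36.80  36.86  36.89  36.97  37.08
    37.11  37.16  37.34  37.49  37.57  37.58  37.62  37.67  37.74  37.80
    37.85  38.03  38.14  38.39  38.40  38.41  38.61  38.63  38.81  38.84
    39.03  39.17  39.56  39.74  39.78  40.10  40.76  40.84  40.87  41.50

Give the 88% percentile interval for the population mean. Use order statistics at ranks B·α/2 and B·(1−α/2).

α = 0.12; lower rank = 50 × 0.060 = 3; upper rank = 50 × 0.940 = 47.
The 3rd smallest replicate is 34.49; the 47th is 40.76.

(34.49, 40.76)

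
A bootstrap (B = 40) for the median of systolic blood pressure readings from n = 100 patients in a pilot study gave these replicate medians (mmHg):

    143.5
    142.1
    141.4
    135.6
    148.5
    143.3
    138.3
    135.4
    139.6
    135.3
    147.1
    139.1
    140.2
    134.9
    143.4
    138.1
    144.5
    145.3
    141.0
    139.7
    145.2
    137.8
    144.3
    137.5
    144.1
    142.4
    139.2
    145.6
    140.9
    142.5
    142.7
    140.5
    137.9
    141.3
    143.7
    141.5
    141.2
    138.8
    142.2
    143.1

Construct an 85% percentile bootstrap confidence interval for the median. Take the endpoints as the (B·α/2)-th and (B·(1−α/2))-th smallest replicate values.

(135.4, 145.3)

Sorted replicates: 134.9, 135.3, 135.4, 135.6, 137.5, 137.8, 137.9, 138.1, 138.3, 138.8, 139.1, 139.2, 139.6, 139.7, 140.2, 140.5, 140.9, 141.0, 141.2, 141.3, 141.4, 141.5, 142.1, 142.2, 142.4, 142.5, 142.7, 143.1, 143.3, 143.4, 143.5, 143.7, 144.1, 144.3, 144.5, 145.2, 145.3, 145.6, 147.1, 148.5
α = 0.15; lower rank = 40 × 0.075 = 3; upper rank = 40 × 0.925 = 37.
The 3rd smallest replicate is 135.4; the 37th is 145.3.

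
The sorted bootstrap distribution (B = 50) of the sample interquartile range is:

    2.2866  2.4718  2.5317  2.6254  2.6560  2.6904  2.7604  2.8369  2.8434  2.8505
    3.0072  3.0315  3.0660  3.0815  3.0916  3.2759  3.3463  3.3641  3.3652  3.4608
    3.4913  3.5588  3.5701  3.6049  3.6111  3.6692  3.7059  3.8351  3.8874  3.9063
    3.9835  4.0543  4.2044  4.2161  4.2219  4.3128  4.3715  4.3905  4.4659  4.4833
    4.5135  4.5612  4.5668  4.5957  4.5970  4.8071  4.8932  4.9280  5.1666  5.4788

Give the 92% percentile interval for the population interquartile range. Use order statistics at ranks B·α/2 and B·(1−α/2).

α = 0.08; lower rank = 50 × 0.040 = 2; upper rank = 50 × 0.960 = 48.
The 2nd smallest replicate is 2.4718; the 48th is 4.9280.

(2.4718, 4.9280)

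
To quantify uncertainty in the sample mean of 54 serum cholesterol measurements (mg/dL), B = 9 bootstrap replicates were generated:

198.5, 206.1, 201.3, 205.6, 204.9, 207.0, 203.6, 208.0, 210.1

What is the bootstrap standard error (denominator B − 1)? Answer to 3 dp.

Bootstrap SE is the standard deviation of the 9 replicate means.
Mean of replicates: (198.5 + 206.1 + 201.3 + 205.6 + 204.9 + 207.0 + 203.6 + 208.0 + 210.1) / 9 = 1845.1000 / 9 = 205.0111
Sum of squared deviations: (−6.5111)² + (+1.0889)² + (−3.7111)² + (+0.5889)² + (−0.1111)² + (+1.9889)² + (−1.4111)² + (+2.9889)² + (+5.0889)² = 98.4889
Variance = 98.4889 / 8 = 12.3111
SE* = √12.3111

SE* = 3.509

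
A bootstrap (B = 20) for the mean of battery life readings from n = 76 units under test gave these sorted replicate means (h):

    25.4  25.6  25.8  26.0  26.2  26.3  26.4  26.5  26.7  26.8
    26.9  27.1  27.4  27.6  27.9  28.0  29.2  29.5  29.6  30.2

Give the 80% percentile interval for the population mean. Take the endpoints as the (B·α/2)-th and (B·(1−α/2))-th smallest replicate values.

α = 0.20; lower rank = 20 × 0.100 = 2; upper rank = 20 × 0.900 = 18.
The 2nd smallest replicate is 25.6; the 18th is 29.5.

(25.6, 29.5)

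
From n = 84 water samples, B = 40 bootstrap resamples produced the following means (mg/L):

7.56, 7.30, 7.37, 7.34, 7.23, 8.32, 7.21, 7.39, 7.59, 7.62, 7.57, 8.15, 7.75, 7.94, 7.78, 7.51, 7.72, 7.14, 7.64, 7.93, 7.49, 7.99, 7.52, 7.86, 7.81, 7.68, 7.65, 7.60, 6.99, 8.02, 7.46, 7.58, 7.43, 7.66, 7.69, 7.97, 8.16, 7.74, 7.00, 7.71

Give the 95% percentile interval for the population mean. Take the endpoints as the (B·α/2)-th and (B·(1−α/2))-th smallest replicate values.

Sorted replicates: 6.99, 7.00, 7.14, 7.21, 7.23, 7.30, 7.34, 7.37, 7.39, 7.43, 7.46, 7.49, 7.51, 7.52, 7.56, 7.57, 7.58, 7.59, 7.60, 7.62, 7.64, 7.65, 7.66, 7.68, 7.69, 7.71, 7.72, 7.74, 7.75, 7.78, 7.81, 7.86, 7.93, 7.94, 7.97, 7.99, 8.02, 8.15, 8.16, 8.32
α = 0.05; lower rank = 40 × 0.025 = 1; upper rank = 40 × 0.975 = 39.
The 1st smallest replicate is 6.99; the 39th is 8.16.

(6.99, 8.16)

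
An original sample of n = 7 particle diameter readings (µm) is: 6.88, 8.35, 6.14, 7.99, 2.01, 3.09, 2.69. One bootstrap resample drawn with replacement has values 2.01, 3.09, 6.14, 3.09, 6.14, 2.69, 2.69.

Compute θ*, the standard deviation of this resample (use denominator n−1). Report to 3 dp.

θ* = 1.710

Mean = 3.6929; sum of squared deviations = 17.5473
s² = 17.5473 / 6 = 2.9246
s = √2.9246 = 1.710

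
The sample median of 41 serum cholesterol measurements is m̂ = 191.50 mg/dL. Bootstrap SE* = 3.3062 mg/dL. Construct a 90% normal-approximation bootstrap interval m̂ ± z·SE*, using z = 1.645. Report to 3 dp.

Margin = 1.645 × 3.3062 = 5.4387
Interval: 191.50 ± 5.4387

(186.061, 196.939)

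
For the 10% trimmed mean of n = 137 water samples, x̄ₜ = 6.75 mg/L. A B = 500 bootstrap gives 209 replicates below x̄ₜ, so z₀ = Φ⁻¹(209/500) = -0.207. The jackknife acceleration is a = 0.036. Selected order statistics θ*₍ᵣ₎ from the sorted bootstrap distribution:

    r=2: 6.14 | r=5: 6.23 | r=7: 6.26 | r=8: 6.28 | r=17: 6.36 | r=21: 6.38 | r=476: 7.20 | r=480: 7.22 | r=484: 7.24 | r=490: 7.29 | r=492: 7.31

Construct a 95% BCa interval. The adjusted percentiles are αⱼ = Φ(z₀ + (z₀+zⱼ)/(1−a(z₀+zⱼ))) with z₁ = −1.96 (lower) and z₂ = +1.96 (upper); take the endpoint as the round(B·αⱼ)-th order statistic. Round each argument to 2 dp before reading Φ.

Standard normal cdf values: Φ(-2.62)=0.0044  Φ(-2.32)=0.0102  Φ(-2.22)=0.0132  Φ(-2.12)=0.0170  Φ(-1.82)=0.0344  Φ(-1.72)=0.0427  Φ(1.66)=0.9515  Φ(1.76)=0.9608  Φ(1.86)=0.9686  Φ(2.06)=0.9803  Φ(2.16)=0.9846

Lower: z₀ + z₁ = -0.207 + (-1.960) = -2.167; 1 − a(z₀+z₁) = 1 − (0.036)(-2.167) = 1.0780; argument = -0.207 + (-2.167)/1.0780 = -2.2172 → -2.22.
α₁ = Φ(-2.22) = 0.0132; rank = round(500 × 0.0132) = 7; θ*₍7₎ = 6.26.
Upper: z₀ + z₂ = 1.753; 1 − a(z₀+z₂) = 0.9369; argument = 1.6641 → 1.66; α₂ = 0.9515; rank = 476; θ*₍476₎ = 7.20.

(6.26, 7.20)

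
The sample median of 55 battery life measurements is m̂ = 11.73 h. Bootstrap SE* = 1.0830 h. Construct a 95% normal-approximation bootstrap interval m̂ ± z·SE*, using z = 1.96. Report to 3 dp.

Margin = 1.96 × 1.0830 = 2.1227
Interval: 11.73 ± 2.1227

(9.607, 13.853)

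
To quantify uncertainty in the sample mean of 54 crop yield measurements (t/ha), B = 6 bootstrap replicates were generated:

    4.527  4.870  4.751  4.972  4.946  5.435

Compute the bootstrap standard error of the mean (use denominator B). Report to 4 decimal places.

Bootstrap SE is the standard deviation of the 6 replicate means.
Mean of replicates: (4.527 + 4.870 + 4.751 + 4.972 + 4.946 + 5.435) / 6 = 29.50100 / 6 = 4.91683
Sum of squared deviations: (−0.38983)² + (−0.04683)² + (−0.16583)² + (+0.05517)² + (+0.02917)² + (+0.51817)² = 0.45405
Variance = 0.45405 / 6 = 0.07568
SE* = √0.07568

SE* = 0.2751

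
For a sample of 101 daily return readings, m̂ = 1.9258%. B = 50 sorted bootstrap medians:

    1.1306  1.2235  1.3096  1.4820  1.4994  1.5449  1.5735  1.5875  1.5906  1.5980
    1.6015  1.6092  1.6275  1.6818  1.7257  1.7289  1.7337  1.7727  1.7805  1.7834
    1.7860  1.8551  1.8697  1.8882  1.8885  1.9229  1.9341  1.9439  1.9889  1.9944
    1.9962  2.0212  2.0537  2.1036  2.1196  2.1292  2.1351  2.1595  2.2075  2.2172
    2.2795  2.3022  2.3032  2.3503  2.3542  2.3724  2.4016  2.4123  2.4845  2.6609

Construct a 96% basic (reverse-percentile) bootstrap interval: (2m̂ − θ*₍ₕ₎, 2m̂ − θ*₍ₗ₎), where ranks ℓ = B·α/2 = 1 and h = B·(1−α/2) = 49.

(1.3671, 2.7210)

Percentile endpoints at ranks 1 and 49: θ*₍1₎ = 1.1306, θ*₍49₎ = 2.4845.
Basic interval reflects these around m̂:
  lower = 2 × 1.9258 − 2.4845 = 1.3671
  upper = 2 × 1.9258 − 1.1306 = 2.7210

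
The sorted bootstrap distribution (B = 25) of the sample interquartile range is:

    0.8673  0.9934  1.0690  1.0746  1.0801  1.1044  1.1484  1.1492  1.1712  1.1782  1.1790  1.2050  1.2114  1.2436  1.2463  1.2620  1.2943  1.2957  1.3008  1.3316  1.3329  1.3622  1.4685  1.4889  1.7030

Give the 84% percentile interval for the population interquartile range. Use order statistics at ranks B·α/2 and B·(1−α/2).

(0.9934, 1.4685)

α = 0.16; lower rank = 25 × 0.080 = 2; upper rank = 25 × 0.920 = 23.
The 2nd smallest replicate is 0.9934; the 23rd is 1.4685.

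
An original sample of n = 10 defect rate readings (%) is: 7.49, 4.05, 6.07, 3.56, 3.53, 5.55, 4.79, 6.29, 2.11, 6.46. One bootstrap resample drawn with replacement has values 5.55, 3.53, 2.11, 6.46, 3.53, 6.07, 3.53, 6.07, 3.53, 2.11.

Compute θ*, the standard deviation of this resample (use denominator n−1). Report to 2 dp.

Mean = 4.2490; sum of squared deviations = 24.4317
s² = 24.4317 / 9 = 2.7146
s = √2.7146 = 1.65

θ* = 1.65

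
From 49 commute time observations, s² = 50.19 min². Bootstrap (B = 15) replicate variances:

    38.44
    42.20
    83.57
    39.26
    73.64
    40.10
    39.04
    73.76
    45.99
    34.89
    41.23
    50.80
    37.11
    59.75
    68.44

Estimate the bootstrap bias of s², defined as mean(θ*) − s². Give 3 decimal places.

mean(θ*) = (38.44 + 42.20 + 83.57 + 39.26 + 73.64 + 40.10 + 39.04 + 73.76 + 45.99 + 34.89 + 41.23 + 50.80 + 37.11 + 59.75 + 68.44) / 15 = 51.2147
bias = 51.2147 − 50.19

bias = +1.025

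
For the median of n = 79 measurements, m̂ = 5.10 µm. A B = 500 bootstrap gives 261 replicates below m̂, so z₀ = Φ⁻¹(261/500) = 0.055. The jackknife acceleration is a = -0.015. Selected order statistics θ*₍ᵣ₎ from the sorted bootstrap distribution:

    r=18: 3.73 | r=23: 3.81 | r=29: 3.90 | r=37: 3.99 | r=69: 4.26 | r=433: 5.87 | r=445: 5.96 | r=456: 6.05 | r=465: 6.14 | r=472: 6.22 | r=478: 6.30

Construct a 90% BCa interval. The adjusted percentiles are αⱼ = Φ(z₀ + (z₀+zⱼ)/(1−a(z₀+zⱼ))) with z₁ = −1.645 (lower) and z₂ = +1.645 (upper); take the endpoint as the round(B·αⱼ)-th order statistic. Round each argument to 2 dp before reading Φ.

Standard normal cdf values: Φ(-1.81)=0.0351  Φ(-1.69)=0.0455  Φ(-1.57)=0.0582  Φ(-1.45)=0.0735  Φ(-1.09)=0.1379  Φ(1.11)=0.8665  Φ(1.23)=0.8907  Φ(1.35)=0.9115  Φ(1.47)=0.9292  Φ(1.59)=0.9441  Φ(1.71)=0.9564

Lower: z₀ + z₁ = 0.055 + (-1.645) = -1.590; 1 − a(z₀+z₁) = 1 − (-0.015)(-1.590) = 0.9761; argument = 0.055 + (-1.590)/0.9761 = -1.5738 → -1.57.
α₁ = Φ(-1.57) = 0.0582; rank = round(500 × 0.0582) = 29; θ*₍29₎ = 3.90.
Upper: z₀ + z₂ = 1.700; 1 − a(z₀+z₂) = 1.0255; argument = 1.7127 → 1.71; α₂ = 0.9564; rank = 478; θ*₍478₎ = 6.30.

(3.90, 6.30)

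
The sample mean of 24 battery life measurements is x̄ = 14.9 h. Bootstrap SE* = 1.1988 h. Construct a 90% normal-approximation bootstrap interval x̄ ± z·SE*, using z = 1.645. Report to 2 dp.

(12.93, 16.87)

Margin = 1.645 × 1.1988 = 1.972
Interval: 14.9 ± 1.972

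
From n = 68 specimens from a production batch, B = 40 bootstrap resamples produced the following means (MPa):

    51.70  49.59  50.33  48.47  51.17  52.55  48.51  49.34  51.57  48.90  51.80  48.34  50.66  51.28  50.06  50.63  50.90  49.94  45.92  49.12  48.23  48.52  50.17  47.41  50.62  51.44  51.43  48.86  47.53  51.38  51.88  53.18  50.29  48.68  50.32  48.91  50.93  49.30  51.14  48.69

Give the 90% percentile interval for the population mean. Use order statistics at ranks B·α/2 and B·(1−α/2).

Sorted replicates: 45.92, 47.41, 47.53, 48.23, 48.34, 48.47, 48.51, 48.52, 48.68, 48.69, 48.86, 48.90, 48.91, 49.12, 49.30, 49.34, 49.59, 49.94, 50.06, 50.17, 50.29, 50.32, 50.33, 50.62, 50.63, 50.66, 50.90, 50.93, 51.14, 51.17, 51.28, 51.38, 51.43, 51.44, 51.57, 51.70, 51.80, 51.88, 52.55, 53.18
α = 0.10; lower rank = 40 × 0.050 = 2; upper rank = 40 × 0.950 = 38.
The 2nd smallest replicate is 47.41; the 38th is 51.88.

(47.41, 51.88)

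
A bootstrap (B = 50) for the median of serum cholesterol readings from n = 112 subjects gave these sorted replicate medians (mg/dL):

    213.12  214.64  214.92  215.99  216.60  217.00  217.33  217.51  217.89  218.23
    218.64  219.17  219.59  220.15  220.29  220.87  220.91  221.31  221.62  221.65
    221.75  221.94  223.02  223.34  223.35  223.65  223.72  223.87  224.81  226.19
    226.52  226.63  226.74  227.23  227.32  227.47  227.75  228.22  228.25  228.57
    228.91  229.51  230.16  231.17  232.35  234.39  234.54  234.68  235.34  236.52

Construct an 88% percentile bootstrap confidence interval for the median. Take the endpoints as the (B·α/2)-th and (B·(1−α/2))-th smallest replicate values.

(214.92, 234.54)

α = 0.12; lower rank = 50 × 0.060 = 3; upper rank = 50 × 0.940 = 47.
The 3rd smallest replicate is 214.92; the 47th is 234.54.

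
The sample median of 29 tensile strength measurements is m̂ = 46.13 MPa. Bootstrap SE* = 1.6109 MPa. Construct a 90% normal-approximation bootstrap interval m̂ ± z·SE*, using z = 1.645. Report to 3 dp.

Margin = 1.645 × 1.6109 = 2.6499
Interval: 46.13 ± 2.6499

(43.480, 48.780)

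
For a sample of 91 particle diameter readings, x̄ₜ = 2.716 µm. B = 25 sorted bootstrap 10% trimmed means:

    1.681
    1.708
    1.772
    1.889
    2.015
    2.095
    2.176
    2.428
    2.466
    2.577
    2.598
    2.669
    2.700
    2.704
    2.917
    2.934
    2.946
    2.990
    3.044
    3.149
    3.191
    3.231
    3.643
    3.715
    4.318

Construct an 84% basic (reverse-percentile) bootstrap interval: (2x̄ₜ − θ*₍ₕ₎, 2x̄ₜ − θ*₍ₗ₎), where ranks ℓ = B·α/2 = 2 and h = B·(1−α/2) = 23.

(1.789, 3.724)

Percentile endpoints at ranks 2 and 23: θ*₍2₎ = 1.708, θ*₍23₎ = 3.643.
Basic interval reflects these around x̄ₜ:
  lower = 2 × 2.716 − 3.643 = 1.789
  upper = 2 × 2.716 − 1.708 = 3.724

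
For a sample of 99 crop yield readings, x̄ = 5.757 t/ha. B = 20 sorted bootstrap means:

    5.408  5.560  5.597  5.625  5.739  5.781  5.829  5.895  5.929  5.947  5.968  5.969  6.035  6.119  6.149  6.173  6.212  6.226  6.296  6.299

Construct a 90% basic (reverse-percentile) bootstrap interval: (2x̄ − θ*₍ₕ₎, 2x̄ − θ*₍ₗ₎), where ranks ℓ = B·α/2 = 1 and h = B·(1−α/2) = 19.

Percentile endpoints at ranks 1 and 19: θ*₍1₎ = 5.408, θ*₍19₎ = 6.296.
Basic interval reflects these around x̄:
  lower = 2 × 5.757 − 6.296 = 5.218
  upper = 2 × 5.757 − 5.408 = 6.106

(5.218, 6.106)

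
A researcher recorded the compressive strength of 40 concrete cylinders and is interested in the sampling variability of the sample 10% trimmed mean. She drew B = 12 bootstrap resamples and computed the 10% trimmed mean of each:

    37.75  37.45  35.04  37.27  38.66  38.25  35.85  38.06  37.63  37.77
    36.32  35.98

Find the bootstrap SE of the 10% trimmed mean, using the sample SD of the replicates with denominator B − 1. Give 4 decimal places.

SE* = 1.1116

Bootstrap SE is the standard deviation of the 12 replicate 10% trimmed means.
Mean of replicates: (37.75 + 37.45 + 35.04 + 37.27 + 38.66 + 38.25 + 35.85 + 38.06 + 37.63 + 37.77 + 36.32 + 35.98) / 12 = 446.03000 / 12 = 37.16917
Sum of squared deviations: (+0.58083)² + (+0.28083)² + (−2.12917)² + (+0.10083)² + (+1.49083)² + (+1.08083)² + (−1.31917)² + (+0.89083)² + (+0.46083)² + (+0.60083)² + (−0.84917)² + (−1.18917)² = 13.59289
Variance = 13.59289 / 11 = 1.23572
SE* = √1.23572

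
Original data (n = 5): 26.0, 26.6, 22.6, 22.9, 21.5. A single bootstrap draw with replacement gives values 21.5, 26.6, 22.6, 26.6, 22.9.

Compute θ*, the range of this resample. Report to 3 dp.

θ* = 5.100

Range = 26.6 − 21.5 = 5.100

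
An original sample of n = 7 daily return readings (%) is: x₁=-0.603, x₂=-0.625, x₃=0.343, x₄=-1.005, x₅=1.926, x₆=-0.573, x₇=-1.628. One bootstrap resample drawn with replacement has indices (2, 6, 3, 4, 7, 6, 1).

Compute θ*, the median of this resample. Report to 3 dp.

Resample values: -0.625, -0.573, 0.343, -1.005, -1.628, -0.573, -0.603.
Sorted: -1.628, -1.005, -0.625, -0.603, -0.573, -0.573, 0.343
Median = middle value = -0.603

θ* = -0.603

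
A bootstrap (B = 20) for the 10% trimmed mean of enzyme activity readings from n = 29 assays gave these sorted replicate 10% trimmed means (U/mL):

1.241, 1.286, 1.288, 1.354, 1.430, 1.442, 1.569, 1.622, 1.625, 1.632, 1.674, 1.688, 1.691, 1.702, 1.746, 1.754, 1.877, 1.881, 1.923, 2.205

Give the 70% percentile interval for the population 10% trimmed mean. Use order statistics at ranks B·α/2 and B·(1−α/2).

(1.288, 1.877)

α = 0.30; lower rank = 20 × 0.150 = 3; upper rank = 20 × 0.850 = 17.
The 3rd smallest replicate is 1.288; the 17th is 1.877.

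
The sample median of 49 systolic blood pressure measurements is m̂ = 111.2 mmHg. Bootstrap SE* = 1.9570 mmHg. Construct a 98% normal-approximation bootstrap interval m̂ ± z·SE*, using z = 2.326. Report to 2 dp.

Margin = 2.326 × 1.9570 = 4.552
Interval: 111.2 ± 4.552

(106.65, 115.75)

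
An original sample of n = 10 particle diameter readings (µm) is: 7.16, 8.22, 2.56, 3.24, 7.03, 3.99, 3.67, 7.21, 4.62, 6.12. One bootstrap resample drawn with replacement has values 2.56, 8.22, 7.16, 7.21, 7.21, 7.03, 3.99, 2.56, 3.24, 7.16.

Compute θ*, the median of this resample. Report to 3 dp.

θ* = 7.095

Sorted: 2.56, 2.56, 3.24, 3.99, 7.03, 7.16, 7.16, 7.21, 7.21, 8.22
Median = average of the two middle values = 7.095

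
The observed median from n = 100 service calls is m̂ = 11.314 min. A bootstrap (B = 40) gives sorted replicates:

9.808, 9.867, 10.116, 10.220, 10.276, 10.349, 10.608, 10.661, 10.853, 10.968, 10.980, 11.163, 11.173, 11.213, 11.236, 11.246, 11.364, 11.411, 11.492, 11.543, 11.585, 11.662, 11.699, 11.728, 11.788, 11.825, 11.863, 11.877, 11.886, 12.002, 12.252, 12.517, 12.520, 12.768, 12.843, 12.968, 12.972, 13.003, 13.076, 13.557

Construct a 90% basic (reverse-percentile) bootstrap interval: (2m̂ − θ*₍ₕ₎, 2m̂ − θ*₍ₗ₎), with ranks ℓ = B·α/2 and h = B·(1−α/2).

Percentile endpoints at ranks 2 and 38: θ*₍2₎ = 9.867, θ*₍38₎ = 13.003.
Basic interval reflects these around m̂:
  lower = 2 × 11.314 − 13.003 = 9.625
  upper = 2 × 11.314 − 9.867 = 12.761

(9.625, 12.761)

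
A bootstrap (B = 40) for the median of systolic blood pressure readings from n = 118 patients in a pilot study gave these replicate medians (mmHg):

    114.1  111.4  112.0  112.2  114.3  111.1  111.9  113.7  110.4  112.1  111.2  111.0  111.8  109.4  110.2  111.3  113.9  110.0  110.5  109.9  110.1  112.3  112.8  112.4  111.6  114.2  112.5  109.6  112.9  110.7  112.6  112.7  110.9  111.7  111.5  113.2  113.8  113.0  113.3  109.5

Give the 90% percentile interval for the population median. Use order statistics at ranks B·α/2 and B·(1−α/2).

(109.5, 114.1)

Sorted replicates: 109.4, 109.5, 109.6, 109.9, 110.0, 110.1, 110.2, 110.4, 110.5, 110.7, 110.9, 111.0, 111.1, 111.2, 111.3, 111.4, 111.5, 111.6, 111.7, 111.8, 111.9, 112.0, 112.1, 112.2, 112.3, 112.4, 112.5, 112.6, 112.7, 112.8, 112.9, 113.0, 113.2, 113.3, 113.7, 113.8, 113.9, 114.1, 114.2, 114.3
α = 0.10; lower rank = 40 × 0.050 = 2; upper rank = 40 × 0.950 = 38.
The 2nd smallest replicate is 109.5; the 38th is 114.1.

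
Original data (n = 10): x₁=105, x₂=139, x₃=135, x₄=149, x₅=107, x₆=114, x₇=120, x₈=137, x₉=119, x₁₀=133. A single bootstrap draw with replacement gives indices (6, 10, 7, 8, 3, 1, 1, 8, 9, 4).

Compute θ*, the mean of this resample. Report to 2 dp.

Resample values: 114, 133, 120, 137, 135, 105, 105, 137, 119, 149.
Mean = (114 + 133 + 120 + 137 + 135 + 105 + 105 + 137 + 119 + 149) / 10 = 1254.0 / 10 = 125.40

θ* = 125.40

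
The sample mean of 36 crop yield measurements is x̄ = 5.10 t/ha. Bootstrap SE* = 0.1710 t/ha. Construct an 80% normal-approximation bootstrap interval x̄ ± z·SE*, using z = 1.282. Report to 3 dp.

Margin = 1.282 × 0.1710 = 0.2192
Interval: 5.10 ± 0.2192

(4.881, 5.319)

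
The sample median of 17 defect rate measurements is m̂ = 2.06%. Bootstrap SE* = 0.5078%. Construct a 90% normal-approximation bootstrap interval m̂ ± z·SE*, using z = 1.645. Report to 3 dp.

(1.225, 2.895)

Margin = 1.645 × 0.5078 = 0.8353
Interval: 2.06 ± 0.8353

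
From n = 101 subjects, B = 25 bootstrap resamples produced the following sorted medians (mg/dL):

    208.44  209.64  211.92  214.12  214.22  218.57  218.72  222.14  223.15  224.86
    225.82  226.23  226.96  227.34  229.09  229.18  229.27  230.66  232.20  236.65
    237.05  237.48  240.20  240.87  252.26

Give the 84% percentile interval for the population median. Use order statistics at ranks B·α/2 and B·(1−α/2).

α = 0.16; lower rank = 25 × 0.080 = 2; upper rank = 25 × 0.920 = 23.
The 2nd smallest replicate is 209.64; the 23rd is 240.20.

(209.64, 240.20)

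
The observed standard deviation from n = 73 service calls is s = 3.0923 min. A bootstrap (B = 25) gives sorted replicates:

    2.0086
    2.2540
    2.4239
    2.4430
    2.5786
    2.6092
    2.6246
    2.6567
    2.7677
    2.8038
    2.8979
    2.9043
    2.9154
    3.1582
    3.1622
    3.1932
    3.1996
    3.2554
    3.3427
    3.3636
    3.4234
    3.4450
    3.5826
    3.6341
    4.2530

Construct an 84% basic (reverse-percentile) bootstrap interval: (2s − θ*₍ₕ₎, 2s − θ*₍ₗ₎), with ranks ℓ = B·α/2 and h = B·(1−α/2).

Percentile endpoints at ranks 2 and 23: θ*₍2₎ = 2.2540, θ*₍23₎ = 3.5826.
Basic interval reflects these around s:
  lower = 2 × 3.0923 − 3.5826 = 2.6020
  upper = 2 × 3.0923 − 2.2540 = 3.9306

(2.6020, 3.9306)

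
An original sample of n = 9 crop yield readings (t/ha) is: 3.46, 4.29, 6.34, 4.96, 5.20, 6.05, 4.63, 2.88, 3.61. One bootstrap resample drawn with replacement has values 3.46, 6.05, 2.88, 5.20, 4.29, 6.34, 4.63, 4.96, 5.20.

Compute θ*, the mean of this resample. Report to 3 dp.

θ* = 4.779

Mean = (3.46 + 6.05 + 2.88 + 5.20 + 4.29 + 6.34 + 4.63 + 4.96 + 5.20) / 9 = 43.010 / 9 = 4.779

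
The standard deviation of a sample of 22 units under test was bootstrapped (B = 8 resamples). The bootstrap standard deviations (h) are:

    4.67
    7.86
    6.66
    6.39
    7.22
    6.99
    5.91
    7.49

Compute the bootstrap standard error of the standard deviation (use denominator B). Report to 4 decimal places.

Bootstrap SE is the standard deviation of the 8 replicate standard deviations.
Mean of replicates: (4.67 + 7.86 + 6.66 + 6.39 + 7.22 + 6.99 + 5.91 + 7.49) / 8 = 53.19000 / 8 = 6.64875
Sum of squared deviations: (−1.97875)² + (+1.21125)² + (+0.01125)² + (−0.25875)² + (+0.57125)² + (+0.34125)² + (−0.73875)² + (+0.84125)² = 7.14589
Variance = 7.14589 / 8 = 0.89324
SE* = √0.89324

SE* = 0.9451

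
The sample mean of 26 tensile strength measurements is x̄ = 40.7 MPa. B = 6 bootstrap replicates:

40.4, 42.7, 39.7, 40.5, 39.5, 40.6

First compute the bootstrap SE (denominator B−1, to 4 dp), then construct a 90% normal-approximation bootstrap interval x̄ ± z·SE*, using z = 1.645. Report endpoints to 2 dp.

(38.83, 42.57)

Mean of replicates = 40.5667; sum of squared deviations = 6.4733; SE* = √(6.4733/5) = 1.1378
Margin = 1.645 × 1.1378 = 1.872
Interval: 40.7 ± 1.872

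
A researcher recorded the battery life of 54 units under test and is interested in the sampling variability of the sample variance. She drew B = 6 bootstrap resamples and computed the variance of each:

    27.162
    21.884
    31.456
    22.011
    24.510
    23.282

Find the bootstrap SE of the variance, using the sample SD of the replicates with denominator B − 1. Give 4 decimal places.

SE* = 3.6925

Bootstrap SE is the standard deviation of the 6 replicate variances.
Mean of replicates: (27.162 + 21.884 + 31.456 + 22.011 + 24.510 + 23.282) / 6 = 150.30500 / 6 = 25.05083
Sum of squared deviations: (+2.11117)² + (−3.16683)² + (+6.40517)² + (−3.03983)² + (−0.54083)² + (−1.76883)² = 68.17388
Variance = 68.17388 / 5 = 13.63478
SE* = √13.63478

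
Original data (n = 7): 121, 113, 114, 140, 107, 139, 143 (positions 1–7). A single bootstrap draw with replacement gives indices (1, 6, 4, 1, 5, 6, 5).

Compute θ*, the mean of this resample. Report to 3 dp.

Resample values: 121, 139, 140, 121, 107, 139, 107.
Mean = (121 + 139 + 140 + 121 + 107 + 139 + 107) / 7 = 874.0 / 7 = 124.857

θ* = 124.857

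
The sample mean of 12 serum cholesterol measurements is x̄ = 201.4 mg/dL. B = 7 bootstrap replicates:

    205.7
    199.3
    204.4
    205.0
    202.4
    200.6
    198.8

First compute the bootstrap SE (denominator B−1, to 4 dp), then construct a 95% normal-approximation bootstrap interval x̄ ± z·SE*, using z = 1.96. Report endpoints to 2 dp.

(195.89, 206.91)

Mean of replicates = 202.3143; sum of squared deviations = 47.4086; SE* = √(47.4086/6) = 2.8109
Margin = 1.96 × 2.8109 = 5.509
Interval: 201.4 ± 5.509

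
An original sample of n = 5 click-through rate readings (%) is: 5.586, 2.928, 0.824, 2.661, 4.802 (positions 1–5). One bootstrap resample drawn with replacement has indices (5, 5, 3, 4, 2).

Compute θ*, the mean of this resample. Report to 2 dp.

Resample values: 4.802, 4.802, 0.824, 2.661, 2.928.
Mean = (4.802 + 4.802 + 0.824 + 2.661 + 2.928) / 5 = 16.0170 / 5 = 3.20

θ* = 3.20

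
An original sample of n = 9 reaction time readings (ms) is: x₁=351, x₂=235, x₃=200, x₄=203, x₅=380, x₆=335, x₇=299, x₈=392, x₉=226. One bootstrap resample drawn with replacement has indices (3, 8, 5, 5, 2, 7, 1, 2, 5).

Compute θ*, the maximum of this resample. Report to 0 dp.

θ* = 392

Resample values: 200, 392, 380, 380, 235, 299, 351, 235, 380.
Maximum = 392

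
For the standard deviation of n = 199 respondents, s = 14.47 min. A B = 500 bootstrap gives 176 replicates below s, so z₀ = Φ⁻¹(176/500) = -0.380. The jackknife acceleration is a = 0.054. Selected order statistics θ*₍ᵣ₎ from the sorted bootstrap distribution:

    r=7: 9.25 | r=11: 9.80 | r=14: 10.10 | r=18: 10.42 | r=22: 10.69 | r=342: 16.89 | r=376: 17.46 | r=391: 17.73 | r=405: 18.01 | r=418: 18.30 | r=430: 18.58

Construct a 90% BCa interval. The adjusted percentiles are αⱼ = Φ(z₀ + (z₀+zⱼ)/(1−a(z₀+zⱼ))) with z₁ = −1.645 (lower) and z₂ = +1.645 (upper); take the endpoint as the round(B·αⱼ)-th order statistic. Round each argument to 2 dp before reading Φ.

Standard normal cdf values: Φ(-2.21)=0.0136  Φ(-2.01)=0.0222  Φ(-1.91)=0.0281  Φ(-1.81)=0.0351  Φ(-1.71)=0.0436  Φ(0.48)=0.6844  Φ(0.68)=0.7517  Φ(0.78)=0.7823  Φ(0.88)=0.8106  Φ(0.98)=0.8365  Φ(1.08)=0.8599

(9.25, 18.30)

Lower: z₀ + z₁ = -0.380 + (-1.645) = -2.025; 1 − a(z₀+z₁) = 1 − (0.054)(-2.025) = 1.1094; argument = -0.380 + (-2.025)/1.1094 = -2.2054 → -2.21.
α₁ = Φ(-2.21) = 0.0136; rank = round(500 × 0.0136) = 7; θ*₍7₎ = 9.25.
Upper: z₀ + z₂ = 1.265; 1 − a(z₀+z₂) = 0.9317; argument = 0.9777 → 0.98; α₂ = 0.8365; rank = 418; θ*₍418₎ = 18.30.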